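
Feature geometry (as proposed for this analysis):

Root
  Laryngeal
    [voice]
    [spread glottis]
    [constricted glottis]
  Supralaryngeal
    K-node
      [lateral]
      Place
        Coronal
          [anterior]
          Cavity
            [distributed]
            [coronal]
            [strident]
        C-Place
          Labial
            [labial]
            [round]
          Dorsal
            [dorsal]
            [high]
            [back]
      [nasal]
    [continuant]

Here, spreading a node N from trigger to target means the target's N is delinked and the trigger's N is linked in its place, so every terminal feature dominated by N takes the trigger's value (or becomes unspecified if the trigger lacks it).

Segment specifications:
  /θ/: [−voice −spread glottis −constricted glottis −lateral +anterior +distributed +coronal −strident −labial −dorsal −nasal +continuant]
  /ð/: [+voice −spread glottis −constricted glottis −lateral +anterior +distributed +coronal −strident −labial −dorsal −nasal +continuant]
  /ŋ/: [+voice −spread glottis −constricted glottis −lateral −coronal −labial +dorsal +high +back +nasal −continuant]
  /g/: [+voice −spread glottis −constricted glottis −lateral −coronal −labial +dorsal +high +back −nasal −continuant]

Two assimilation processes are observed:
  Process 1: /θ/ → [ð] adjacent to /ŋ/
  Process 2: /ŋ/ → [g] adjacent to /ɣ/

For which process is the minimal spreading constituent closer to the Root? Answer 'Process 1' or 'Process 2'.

Process 1 alters [voice]; the lowest dominating node is [voice] (depth 2 from Root).
Process 2: the feature that changes is [nasal]; the minimal node is [nasal] (depth 3).
Depth 2 < depth 3; Process 1 involves the structurally higher constituent [voice].

Process 1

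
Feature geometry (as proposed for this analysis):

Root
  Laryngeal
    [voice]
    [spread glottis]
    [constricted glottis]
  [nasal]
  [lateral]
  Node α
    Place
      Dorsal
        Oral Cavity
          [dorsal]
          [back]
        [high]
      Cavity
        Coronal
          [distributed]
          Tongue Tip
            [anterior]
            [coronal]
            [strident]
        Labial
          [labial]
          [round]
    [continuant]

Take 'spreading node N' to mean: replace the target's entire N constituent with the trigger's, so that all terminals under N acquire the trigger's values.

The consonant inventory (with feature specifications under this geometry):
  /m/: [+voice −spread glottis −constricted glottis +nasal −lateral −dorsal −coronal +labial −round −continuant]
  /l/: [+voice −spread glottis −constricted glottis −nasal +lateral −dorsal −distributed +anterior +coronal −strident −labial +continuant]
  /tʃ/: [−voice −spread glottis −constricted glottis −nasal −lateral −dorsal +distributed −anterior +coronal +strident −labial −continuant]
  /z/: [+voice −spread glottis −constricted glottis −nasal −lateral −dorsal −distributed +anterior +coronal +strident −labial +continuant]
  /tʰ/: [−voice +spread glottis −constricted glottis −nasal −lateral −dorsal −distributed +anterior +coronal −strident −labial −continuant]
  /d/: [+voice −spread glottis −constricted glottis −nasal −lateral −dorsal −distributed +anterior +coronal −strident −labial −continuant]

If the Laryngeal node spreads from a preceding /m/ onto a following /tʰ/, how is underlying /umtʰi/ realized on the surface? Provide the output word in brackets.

Laryngeal immediately or transitively dominates [voice], [spread glottis], [constricted glottis].
After delinking /tʰ/'s Laryngeal and linking /m/'s, the affected terminals become [+voice], [−spread glottis], [−constricted glottis]; [nasal], [lateral], [dorsal], … (outside Laryngeal) are retained from /tʰ/.
The resulting bundle matches /d/ in the inventory; substituting it for /tʰ/ gives [umdi].

[umdi]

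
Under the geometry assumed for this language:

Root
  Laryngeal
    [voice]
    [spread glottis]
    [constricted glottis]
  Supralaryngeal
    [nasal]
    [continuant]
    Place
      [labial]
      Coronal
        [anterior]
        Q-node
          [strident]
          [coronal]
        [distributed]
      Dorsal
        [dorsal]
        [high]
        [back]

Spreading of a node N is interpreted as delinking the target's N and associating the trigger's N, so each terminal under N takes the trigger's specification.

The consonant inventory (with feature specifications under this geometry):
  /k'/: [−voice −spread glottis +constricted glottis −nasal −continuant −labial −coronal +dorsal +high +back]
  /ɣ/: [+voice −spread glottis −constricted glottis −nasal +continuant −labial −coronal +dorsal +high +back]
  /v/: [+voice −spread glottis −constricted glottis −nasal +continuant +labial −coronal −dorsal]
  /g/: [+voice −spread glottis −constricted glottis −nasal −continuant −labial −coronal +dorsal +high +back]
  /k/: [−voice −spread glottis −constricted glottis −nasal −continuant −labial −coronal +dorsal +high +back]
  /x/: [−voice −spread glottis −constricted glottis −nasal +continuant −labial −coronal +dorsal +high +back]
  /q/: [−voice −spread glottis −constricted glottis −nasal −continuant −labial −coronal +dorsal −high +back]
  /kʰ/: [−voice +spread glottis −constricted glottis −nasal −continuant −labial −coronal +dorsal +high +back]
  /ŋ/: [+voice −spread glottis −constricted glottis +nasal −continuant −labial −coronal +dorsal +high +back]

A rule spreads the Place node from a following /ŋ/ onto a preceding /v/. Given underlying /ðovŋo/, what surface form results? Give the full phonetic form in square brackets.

[ðoɣŋo]

Terminals under Place in this geometry: [labial], [anterior], [strident], [coronal], [distributed], [dorsal], [high], [back].
After delinking /v/'s Place and linking /ŋ/'s, the affected terminals become [−labial], [−coronal], [+dorsal], [+high], [+back]; [voice], [spread glottis], [constricted glottis], … (outside Place) are retained from /v/.
Among the inventory, only /ɣ/ has exactly this specification, giving the surface form [ðoɣŋo].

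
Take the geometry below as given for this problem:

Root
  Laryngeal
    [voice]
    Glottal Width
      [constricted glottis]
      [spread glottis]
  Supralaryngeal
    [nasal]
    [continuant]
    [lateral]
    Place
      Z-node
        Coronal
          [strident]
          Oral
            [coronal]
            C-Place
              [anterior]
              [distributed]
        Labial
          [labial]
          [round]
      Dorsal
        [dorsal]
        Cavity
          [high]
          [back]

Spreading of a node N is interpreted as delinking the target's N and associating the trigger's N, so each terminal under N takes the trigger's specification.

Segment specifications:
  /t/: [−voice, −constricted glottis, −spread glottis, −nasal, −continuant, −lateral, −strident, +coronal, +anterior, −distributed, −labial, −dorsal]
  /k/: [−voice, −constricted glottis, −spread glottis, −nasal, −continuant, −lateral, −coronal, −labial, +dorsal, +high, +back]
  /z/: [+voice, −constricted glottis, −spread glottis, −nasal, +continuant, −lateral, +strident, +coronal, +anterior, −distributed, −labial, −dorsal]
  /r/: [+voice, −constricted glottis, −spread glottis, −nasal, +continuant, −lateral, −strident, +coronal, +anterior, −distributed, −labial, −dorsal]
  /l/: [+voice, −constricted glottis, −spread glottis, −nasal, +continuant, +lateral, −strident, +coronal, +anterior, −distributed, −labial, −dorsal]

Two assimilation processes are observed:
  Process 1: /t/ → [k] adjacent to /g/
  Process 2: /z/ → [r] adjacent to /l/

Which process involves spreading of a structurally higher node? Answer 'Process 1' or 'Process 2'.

Process 1: the features that change are [coronal], [anterior], [distributed], [strident], [dorsal], [high], [back]; the minimal node is Place (depth 2).
In Process 2, [strident] changes, so the minimal spreading node is [strident] at depth 5.
Place is closer to Root than [strident], so Process 1 spreads the higher node.

Process 1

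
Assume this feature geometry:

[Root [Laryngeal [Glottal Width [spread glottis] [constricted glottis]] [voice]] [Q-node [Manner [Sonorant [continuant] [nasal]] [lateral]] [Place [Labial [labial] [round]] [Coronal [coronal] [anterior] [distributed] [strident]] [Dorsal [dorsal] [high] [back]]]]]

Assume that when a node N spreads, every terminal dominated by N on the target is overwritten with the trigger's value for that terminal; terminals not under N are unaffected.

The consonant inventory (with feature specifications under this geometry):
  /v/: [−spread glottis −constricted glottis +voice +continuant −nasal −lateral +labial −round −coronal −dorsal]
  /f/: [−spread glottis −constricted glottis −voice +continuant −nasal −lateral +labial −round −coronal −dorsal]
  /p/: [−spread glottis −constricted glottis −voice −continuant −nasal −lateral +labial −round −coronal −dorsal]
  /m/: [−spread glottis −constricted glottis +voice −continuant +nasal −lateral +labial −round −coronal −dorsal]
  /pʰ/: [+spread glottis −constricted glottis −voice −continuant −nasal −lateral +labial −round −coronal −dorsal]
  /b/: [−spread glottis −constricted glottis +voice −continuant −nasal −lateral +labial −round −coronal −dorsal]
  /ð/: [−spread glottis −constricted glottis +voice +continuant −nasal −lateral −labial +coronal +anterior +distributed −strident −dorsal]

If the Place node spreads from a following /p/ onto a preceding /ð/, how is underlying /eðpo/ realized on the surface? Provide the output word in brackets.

[evpo]

Place immediately or transitively dominates [labial], [round], [coronal], [anterior], [distributed], [strident], [dorsal], [high], [back].
Spreading Place from /p/ onto /ð/ replaces those values with /p/'s: [+labial], [−round], [−coronal], [−dorsal]. Features outside Place ([spread glottis], [constricted glottis], [voice], …) stay as in /ð/.
The resulting bundle matches /v/ in the inventory; substituting it for /ð/ gives [evpo].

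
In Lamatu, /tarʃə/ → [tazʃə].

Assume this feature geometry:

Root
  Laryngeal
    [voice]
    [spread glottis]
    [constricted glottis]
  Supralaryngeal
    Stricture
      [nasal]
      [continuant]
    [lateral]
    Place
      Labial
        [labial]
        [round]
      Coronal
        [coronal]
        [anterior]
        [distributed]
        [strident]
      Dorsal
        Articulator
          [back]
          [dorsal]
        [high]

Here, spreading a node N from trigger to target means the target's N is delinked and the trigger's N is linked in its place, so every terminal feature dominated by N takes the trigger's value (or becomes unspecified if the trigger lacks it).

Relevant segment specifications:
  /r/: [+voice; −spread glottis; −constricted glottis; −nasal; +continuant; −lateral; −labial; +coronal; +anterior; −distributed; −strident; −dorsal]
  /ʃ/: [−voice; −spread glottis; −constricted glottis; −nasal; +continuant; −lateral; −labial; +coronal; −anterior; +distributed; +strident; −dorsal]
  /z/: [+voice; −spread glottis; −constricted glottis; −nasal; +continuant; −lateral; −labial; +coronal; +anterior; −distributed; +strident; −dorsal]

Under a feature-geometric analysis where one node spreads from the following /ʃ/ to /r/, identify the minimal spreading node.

Comparing /r/ with its surface form [z], the only feature that changes is [strident].
With a single altered terminal, the smallest constituent that could spread is that terminal — [strident].
Since [anterior], [distributed] are preserved even though /ʃ/ disagrees there, no node above [strident] spread.

[strident]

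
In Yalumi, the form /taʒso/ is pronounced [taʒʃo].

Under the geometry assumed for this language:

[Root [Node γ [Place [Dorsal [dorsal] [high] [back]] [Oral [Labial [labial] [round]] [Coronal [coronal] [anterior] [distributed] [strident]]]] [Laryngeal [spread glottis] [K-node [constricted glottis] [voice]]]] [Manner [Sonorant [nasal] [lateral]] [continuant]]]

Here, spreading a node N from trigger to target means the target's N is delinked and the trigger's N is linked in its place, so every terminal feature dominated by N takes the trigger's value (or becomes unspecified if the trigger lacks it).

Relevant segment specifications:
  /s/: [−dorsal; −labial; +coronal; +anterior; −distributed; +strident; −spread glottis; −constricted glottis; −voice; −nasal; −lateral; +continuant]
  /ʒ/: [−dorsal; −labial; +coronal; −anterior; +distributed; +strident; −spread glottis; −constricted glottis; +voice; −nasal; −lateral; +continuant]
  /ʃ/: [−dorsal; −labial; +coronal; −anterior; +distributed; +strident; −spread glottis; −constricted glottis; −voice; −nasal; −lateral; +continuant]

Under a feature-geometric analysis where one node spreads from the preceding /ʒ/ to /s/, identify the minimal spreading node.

Coronal

The alternation /s/ → [ʃ] changes [anterior], [distributed] and nothing else.
In this geometry the lowest node dominating all of them is Coronal: every daughter of Coronal dominates only a proper subset, so no lower node suffices.
Delinking /s/'s Coronal and associating /ʒ/'s Coronal gives precisely the feature bundle of [ʃ].
[voice], a feature on which the two segments disagree outside Coronal, is unchanged — nothing dominating it spread, and Coronal is the minimal sufficient constituent.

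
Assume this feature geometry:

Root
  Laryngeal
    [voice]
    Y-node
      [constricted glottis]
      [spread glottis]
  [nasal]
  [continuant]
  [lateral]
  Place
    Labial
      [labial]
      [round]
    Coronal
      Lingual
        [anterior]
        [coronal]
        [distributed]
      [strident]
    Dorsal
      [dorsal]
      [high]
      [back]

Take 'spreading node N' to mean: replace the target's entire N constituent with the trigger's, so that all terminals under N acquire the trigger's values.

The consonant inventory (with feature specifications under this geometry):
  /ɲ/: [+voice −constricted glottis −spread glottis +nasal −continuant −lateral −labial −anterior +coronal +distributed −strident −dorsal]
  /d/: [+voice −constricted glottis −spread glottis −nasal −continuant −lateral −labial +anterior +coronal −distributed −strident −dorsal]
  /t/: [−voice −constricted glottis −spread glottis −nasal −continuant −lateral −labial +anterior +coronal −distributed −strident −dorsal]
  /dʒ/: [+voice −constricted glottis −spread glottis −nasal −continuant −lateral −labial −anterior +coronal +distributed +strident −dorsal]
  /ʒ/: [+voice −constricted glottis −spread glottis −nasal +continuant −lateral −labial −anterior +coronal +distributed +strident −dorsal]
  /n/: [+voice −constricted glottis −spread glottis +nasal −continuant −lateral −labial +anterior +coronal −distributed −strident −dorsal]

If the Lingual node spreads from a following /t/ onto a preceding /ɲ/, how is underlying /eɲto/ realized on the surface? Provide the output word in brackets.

[ento]

The Lingual node dominates the terminals [anterior], [coronal], [distributed].
Spreading Lingual from /t/ onto /ɲ/ replaces those values with /t/'s: [+anterior], [+coronal], [−distributed]. Features outside Lingual ([voice], [constricted glottis], [spread glottis], …) stay as in /ɲ/.
This feature bundle is that of [n], so /eɲto/ surfaces as [ento].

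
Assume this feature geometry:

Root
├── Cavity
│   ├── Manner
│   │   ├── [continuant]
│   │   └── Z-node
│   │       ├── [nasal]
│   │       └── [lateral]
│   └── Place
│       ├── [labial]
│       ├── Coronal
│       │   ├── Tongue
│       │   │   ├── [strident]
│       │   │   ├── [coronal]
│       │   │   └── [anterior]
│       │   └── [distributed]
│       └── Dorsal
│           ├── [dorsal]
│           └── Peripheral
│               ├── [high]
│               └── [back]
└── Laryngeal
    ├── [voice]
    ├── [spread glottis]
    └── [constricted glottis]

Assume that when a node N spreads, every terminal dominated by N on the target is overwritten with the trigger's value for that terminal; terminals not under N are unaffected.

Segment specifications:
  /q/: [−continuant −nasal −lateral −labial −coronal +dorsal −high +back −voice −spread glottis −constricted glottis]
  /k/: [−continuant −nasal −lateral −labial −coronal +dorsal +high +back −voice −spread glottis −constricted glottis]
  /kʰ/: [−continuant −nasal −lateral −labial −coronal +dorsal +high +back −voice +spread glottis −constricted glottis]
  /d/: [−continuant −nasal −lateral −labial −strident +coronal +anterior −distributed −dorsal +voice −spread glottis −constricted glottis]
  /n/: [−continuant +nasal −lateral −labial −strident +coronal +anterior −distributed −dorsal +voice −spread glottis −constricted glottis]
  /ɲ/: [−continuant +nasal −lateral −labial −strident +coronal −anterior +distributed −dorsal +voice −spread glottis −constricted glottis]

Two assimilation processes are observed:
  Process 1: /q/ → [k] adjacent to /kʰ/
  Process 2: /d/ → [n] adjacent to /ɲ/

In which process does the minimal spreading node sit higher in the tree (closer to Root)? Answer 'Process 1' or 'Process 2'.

Process 2

In Process 1, [high] changes, so the minimal spreading node is [high] at depth 5.
Process 2 alters [nasal]; the lowest dominating node is [nasal] (depth 4 from Root).
Depth 4 < depth 5; Process 2 involves the structurally higher constituent [nasal].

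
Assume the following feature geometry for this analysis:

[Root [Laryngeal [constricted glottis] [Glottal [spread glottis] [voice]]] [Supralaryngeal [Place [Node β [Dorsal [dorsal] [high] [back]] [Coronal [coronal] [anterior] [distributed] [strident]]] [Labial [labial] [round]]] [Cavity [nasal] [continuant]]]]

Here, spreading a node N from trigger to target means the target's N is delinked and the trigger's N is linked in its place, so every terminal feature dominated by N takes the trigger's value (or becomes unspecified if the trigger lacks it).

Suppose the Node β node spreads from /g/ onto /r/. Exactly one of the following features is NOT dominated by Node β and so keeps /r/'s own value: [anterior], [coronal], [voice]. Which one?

Under this geometry, Node β contains [dorsal], [high], [back], [coronal], [anterior], [distributed], [strident].
Spreading Node β replaces [anterior], [coronal] with the trigger's values, since each sits inside the Node β constituent.
[voice] is not within the Node β subtree (it hangs from Glottal), so /r/'s [voice] value survives.

[voice]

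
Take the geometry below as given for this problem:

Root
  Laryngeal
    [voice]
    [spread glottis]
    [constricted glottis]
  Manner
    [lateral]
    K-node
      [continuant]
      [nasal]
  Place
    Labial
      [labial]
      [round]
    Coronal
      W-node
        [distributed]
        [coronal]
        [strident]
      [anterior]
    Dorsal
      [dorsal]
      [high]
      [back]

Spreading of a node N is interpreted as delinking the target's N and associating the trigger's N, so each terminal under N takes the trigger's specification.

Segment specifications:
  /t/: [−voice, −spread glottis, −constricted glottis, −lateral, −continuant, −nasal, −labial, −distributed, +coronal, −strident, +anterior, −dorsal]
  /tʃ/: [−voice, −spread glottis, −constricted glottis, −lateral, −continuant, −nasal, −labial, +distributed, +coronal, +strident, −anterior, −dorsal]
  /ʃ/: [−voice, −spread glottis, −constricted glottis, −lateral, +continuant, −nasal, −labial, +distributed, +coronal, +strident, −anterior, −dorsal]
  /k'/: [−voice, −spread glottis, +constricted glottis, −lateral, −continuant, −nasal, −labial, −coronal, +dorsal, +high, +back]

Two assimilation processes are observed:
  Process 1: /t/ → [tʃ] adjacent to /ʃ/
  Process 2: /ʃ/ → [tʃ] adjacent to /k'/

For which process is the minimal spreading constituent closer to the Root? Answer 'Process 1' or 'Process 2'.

In Process 1, [anterior], [distributed], [strident] change, so the minimal spreading node is Coronal at depth 2.
Process 2: the feature that changes is [continuant]; the minimal node is [continuant] (depth 3).
Depth 2 < depth 3; Process 1 involves the structurally higher constituent Coronal.

Process 1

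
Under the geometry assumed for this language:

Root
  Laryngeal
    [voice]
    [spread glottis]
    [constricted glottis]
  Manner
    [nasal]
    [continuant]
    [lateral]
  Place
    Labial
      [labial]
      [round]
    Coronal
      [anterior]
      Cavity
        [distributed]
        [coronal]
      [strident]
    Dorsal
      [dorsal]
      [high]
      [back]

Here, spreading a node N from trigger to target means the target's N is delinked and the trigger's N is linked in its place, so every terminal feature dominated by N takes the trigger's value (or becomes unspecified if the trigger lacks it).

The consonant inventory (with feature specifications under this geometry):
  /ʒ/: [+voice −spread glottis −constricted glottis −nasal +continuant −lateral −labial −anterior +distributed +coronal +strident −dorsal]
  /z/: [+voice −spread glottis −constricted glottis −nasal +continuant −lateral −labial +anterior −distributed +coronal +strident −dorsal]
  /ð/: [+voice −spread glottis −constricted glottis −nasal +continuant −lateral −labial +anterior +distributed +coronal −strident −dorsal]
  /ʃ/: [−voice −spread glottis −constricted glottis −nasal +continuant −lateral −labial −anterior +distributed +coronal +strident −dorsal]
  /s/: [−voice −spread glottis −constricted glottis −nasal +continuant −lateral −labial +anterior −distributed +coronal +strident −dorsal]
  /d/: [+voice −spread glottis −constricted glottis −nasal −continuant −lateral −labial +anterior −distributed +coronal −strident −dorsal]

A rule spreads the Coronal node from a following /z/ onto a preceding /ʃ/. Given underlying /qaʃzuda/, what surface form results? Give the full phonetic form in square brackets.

Coronal immediately or transitively dominates [anterior], [distributed], [coronal], [strident].
The target acquires /z/'s values for everything under Coronal — [+anterior], [−distributed], [+coronal], [+strident] — while keeping its own [voice], [spread glottis], [constricted glottis], ….
The resulting bundle matches /s/ in the inventory; substituting it for /ʃ/ gives [qaszuda].

[qaszuda]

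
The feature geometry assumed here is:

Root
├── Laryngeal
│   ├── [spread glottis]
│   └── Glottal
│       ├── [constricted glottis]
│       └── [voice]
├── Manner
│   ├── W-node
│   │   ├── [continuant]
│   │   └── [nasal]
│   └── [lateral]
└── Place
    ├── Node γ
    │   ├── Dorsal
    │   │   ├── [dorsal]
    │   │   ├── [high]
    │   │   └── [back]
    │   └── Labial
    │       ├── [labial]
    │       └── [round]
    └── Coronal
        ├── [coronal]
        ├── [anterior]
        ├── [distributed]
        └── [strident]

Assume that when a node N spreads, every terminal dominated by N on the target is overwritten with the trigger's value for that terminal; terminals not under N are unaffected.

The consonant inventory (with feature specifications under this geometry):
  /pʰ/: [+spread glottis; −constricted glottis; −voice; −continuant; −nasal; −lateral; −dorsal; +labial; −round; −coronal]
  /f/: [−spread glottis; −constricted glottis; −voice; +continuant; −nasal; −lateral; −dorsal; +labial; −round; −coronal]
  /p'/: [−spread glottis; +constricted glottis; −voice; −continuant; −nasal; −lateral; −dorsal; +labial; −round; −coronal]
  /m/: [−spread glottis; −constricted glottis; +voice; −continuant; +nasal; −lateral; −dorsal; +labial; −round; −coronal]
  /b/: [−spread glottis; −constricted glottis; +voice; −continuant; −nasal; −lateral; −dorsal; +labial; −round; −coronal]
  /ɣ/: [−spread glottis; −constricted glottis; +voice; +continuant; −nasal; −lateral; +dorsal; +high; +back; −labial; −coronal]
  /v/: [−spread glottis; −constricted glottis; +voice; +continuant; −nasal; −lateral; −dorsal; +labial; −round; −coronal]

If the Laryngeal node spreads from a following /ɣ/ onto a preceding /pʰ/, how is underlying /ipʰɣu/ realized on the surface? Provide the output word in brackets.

[ibɣu]

Terminals under Laryngeal in this geometry: [spread glottis], [constricted glottis], [voice].
The target acquires /ɣ/'s values for everything under Laryngeal — [−spread glottis], [−constricted glottis], [+voice] — while keeping its own [continuant], [nasal], [lateral], ….
This feature bundle is that of [b], so /ipʰɣu/ surfaces as [ibɣu].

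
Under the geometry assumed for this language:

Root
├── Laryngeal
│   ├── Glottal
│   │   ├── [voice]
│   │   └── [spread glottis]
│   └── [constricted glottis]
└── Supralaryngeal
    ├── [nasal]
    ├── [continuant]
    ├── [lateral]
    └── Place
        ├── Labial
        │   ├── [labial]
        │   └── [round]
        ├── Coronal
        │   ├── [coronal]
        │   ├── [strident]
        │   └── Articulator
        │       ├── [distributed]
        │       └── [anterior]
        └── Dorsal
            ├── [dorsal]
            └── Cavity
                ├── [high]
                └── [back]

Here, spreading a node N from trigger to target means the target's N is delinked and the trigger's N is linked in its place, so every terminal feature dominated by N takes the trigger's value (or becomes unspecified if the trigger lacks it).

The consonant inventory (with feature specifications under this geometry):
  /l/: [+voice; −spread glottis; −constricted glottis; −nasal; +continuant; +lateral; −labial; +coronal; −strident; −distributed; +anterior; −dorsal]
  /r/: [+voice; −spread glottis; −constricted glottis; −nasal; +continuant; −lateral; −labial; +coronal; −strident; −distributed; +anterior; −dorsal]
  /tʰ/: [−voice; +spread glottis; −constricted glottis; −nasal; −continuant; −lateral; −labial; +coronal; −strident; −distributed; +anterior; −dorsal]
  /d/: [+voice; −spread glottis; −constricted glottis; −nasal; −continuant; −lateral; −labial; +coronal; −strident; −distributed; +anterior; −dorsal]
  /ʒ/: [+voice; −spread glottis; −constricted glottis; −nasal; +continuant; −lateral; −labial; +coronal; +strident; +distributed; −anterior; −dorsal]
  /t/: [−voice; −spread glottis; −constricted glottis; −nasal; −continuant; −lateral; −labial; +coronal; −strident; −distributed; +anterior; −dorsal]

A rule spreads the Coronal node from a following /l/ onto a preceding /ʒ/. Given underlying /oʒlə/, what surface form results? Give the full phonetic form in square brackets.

[orlə]

Coronal immediately or transitively dominates [coronal], [strident], [distributed], [anterior].
The target acquires /l/'s values for everything under Coronal — [+coronal], [−strident], [−distributed], [+anterior] — while keeping its own [voice], [spread glottis], [constricted glottis], ….
The resulting bundle matches /r/ in the inventory; substituting it for /ʒ/ gives [orlə].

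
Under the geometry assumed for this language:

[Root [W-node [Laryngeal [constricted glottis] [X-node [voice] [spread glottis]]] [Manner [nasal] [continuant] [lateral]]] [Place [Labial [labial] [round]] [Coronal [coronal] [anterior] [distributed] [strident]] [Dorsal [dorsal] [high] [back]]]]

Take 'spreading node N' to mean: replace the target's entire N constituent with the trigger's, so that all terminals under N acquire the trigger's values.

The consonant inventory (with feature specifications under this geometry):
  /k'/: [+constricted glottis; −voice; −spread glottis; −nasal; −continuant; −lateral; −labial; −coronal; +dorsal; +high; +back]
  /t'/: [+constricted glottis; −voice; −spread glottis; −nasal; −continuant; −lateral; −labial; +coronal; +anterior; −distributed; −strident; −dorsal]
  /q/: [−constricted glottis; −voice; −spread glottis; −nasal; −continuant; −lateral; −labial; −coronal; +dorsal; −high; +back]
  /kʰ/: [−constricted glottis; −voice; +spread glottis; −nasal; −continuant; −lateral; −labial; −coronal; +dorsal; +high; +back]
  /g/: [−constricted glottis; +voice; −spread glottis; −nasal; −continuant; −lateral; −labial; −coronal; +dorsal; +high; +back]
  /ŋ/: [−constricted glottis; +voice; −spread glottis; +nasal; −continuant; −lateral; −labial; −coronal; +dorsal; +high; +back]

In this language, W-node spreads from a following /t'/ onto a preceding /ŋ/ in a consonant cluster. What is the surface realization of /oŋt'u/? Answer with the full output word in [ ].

[ok't'u]

The W-node node dominates the terminals [constricted glottis], [voice], [spread glottis], [nasal], [continuant], [lateral].
After delinking /ŋ/'s W-node and linking /t'/'s, the affected terminals become [+constricted glottis], [−voice], [−spread glottis], [−nasal], [−continuant], [−lateral]; [labial], [coronal], [dorsal], … (outside W-node) are retained from /ŋ/.
Among the inventory, only /k'/ has exactly this specification, giving the surface form [ok't'u].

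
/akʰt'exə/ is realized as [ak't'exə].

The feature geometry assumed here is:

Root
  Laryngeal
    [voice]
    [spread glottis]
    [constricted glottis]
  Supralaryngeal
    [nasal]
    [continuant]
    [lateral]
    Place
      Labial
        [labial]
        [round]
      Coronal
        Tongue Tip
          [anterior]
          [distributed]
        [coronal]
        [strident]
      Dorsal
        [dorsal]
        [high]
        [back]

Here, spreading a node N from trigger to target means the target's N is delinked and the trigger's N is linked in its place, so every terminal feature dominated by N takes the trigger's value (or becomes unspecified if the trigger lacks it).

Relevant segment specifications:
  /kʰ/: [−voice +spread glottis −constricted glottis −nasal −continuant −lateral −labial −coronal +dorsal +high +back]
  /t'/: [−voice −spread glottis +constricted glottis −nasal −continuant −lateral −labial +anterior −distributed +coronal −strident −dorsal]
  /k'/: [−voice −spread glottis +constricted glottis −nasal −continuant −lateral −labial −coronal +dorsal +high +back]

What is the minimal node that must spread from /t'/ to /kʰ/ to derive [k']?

Laryngeal

Feature comparison: [spread glottis], [constricted glottis] differ between /kʰ/ and [k']; the remaining terminals match.
These terminals are all dominated by Laryngeal, and no proper subconstituent of Laryngeal covers them all; Laryngeal is their lowest common ancestor.
Spreading Laryngeal from /t'/ overwrites each of those terminals with /t'/'s values, yielding exactly [k'].
Had Root spread, [dorsal], [coronal] would have taken /t'/'s values; they stay as in /kʰ/, confirming the spreading constituent is exactly Laryngeal.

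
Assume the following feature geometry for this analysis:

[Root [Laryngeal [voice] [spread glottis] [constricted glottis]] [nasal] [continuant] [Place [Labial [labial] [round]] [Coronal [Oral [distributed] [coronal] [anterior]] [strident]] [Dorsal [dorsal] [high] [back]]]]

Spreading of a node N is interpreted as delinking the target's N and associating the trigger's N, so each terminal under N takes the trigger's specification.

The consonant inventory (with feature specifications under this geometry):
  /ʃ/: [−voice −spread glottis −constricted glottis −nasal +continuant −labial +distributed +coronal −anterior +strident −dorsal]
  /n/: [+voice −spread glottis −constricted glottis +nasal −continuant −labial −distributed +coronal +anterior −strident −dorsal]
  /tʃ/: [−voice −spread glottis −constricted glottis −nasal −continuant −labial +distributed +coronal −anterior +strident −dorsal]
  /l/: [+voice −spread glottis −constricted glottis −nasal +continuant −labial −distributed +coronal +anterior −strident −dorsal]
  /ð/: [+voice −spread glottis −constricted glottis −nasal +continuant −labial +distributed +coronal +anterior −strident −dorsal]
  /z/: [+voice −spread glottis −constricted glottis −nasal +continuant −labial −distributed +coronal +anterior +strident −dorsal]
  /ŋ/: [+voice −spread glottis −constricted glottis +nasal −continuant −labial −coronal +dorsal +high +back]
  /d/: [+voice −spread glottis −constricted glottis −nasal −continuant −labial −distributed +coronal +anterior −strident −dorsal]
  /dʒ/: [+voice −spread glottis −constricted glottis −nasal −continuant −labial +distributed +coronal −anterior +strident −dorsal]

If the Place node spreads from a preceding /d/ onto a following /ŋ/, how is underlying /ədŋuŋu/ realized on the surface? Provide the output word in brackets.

[ədnuŋu]

The Place node dominates the terminals [labial], [round], [distributed], [coronal], [anterior], [strident], [dorsal], [high], [back].
Spreading Place from /d/ onto /ŋ/ replaces those values with /d/'s: [−labial], [−distributed], [+coronal], [+anterior], [−strident], [−dorsal]. Features outside Place ([voice], [spread glottis], [constricted glottis], …) stay as in /ŋ/.
The resulting bundle matches /n/ in the inventory; substituting it for /ŋ/ gives [ədnuŋu].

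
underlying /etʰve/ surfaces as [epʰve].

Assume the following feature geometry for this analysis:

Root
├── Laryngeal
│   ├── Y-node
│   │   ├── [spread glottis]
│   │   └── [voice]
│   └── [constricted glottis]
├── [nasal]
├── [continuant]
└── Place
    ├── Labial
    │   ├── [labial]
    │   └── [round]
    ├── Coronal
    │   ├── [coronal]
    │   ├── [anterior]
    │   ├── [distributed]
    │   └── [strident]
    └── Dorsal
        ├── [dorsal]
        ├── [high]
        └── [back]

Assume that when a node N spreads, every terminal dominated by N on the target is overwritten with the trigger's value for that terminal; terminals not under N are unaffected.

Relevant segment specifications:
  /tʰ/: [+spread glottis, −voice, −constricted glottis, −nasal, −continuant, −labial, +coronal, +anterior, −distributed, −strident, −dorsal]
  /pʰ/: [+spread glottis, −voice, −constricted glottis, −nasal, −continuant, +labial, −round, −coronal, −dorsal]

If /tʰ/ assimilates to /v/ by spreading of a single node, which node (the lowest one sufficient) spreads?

Feature comparison: [labial], [round], [coronal], [anterior], [distributed], [strident] differ between /tʰ/ and [pʰ]; the remaining terminals match.
The smallest constituent containing every changed terminal is Place — each of its daughters lacks at least one of the affected features.
Spreading Place from /v/ overwrites each of those terminals with /v/'s values, yielding exactly [pʰ].
Had Root spread, [voice], [spread glottis] would have taken /v/'s values; they stay as in /tʰ/, confirming the spreading constituent is exactly Place.

Place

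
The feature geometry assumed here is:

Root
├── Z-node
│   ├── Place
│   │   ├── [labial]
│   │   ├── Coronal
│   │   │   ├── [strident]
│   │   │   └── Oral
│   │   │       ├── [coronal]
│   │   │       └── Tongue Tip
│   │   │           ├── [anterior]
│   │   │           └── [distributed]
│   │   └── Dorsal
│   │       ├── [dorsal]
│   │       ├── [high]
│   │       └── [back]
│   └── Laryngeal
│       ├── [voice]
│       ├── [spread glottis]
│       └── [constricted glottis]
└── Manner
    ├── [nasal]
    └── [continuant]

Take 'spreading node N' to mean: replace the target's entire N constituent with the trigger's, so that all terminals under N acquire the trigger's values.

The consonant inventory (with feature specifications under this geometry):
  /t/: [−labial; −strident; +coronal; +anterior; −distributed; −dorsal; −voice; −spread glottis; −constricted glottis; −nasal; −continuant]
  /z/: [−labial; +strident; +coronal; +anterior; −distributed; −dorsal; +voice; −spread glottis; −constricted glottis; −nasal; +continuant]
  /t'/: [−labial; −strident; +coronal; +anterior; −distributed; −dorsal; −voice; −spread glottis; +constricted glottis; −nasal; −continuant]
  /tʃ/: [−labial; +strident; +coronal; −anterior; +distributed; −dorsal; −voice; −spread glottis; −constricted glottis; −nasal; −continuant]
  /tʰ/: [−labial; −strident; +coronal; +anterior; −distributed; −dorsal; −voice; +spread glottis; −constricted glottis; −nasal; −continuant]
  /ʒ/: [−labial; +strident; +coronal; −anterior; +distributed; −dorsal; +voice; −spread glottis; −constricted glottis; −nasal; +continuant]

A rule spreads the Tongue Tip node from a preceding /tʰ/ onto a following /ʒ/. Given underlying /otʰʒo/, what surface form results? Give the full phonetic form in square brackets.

[otʰzo]

The Tongue Tip node dominates the terminals [anterior], [distributed].
After delinking /ʒ/'s Tongue Tip and linking /tʰ/'s, the affected terminals become [+anterior], [−distributed]; [labial], [strident], [coronal], … (outside Tongue Tip) are retained from /ʒ/.
This feature bundle is that of [z], so /otʰʒo/ surfaces as [otʰzo].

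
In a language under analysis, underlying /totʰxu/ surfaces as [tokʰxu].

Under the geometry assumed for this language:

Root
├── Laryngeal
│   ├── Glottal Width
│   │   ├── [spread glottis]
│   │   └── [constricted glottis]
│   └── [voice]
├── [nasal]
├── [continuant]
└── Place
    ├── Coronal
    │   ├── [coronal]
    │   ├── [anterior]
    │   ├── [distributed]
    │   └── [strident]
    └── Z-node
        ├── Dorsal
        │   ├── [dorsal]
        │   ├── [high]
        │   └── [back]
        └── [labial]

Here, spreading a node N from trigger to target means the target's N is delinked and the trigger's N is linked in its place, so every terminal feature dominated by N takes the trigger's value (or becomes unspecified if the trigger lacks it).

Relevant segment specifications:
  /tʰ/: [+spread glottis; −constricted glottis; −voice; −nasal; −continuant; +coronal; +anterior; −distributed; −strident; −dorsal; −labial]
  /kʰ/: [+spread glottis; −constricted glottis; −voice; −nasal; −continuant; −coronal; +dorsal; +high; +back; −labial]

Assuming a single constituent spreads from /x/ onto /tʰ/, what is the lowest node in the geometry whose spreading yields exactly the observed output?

Place

The alternation /tʰ/ → [kʰ] changes [coronal], [anterior], [distributed], [strident], [dorsal], [high], [back] and nothing else.
Tracing each changed feature up the tree, the paths first meet at Place; any lower node misses at least one of them.
If Place spreads, every terminal under it takes /x/'s value, producing [kʰ] as observed.
Since [continuant], [spread glottis] are preserved even though /x/ disagrees there, no node above Place spread.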